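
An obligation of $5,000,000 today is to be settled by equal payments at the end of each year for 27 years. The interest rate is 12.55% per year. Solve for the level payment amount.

$654,384.67

Level ordinary annuity; solve PV = PMT × [(1 − (1+r)^−n)/r] for PMT.
Periodic rate r = 0.1255 per year.
With n = 27: PMT = 5,000,000 / ([(1 − (1+r)^−n)/r]) = $654,384.67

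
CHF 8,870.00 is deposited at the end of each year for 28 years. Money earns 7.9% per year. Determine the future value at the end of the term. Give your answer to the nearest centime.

This is an ordinary annuity: 28 deposits of CHF 8,870.00 at the end of each year.
Periodic rate r = 0.079 per year.
FV = PMT × [((1+r)^n − 1)/r] = 8,870 × [(1+r)^28 − 1] / r = CHF 831,558.48

CHF 831,558.48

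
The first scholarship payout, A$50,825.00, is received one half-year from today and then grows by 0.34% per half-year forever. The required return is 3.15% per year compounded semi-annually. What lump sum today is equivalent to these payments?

A$4,115,384.62

Periodic rate r = 0.0315/2 per half-year.
Growing perpetuity (Gordon): PV = PMT₁ / (r − g) = 50,825 / (r − 0.0034) = A$4,115,384.62.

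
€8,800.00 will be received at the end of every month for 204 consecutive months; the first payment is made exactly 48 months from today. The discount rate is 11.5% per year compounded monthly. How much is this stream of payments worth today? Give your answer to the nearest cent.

€502,714.45

Ordinary annuity of 204 payments, first payment at period 48.
Periodic rate r = 0.115/12 per month; n is counted in months.
The ordinary-annuity PV formula values the stream one period before the first payment (period 47); discount that back 47 periods:
PV₀ = 8,800 × [1 − (1+r)^−204] / r × (1+r)^−47 = €502,714.45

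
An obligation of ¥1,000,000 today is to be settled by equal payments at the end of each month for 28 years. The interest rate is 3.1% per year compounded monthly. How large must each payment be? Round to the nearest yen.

¥4,456

Level ordinary annuity; solve PV = PMT × [(1 − (1+r)^−n)/r] for PMT.
Periodic rate r = 0.031/12 per month; n is counted in months.
With n = 336: PMT = 1,000,000 / ([(1 − (1+r)^−n)/r]) = ¥4,456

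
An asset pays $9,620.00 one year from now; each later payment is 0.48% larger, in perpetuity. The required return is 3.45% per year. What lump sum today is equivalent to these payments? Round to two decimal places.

$323,905.72

Periodic rate r = 0.0345 per year.
Growing perpetuity (Gordon): PV = PMT₁ / (r − g) = 9,620 / (r − 0.0048) = $323,905.72.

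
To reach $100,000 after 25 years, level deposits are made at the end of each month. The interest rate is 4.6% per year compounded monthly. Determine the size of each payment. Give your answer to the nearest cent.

Level ordinary annuity; solve FV = PMT × [((1+r)^n − 1)/r] for PMT.
Periodic rate r = 0.046/12 per month; n is counted in months.
With n = 300: PMT = 100,000 / ([((1+r)^n − 1)/r]) = $178.19

$178.19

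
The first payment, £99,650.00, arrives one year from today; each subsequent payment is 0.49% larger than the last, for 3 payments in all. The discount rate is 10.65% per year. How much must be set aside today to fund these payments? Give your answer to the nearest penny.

Periodic rate r = 0.1065 per year.
Growing ordinary annuity: PV = PMT₁ × [1 − ((1+g)/(1+r))^n] / (r − g) = 99,650 × [1 − ((1+0.0049)/(1+r))^3] / (r − 0.0049) = £246,127.66.

£246,127.66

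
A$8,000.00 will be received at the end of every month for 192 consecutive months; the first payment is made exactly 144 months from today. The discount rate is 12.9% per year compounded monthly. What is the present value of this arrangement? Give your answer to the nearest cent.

Ordinary annuity of 192 payments, first payment at period 144.
Periodic rate r = 0.129/12 per month; n is counted in months.
The ordinary-annuity PV formula values the stream one period before the first payment (period 143); discount that back 143 periods:
PV₀ = 8,000 × [1 − (1+r)^−192] / r × (1+r)^−143 = A$140,594.00

A$140,594.00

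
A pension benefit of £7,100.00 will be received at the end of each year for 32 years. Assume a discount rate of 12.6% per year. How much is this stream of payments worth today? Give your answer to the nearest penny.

£55,085.46

This is an ordinary annuity: 32 payments of £7,100.00 at the end of each year.
Periodic rate r = 0.126 per year.
PV = PMT × [(1 − (1+r)^−n)/r] = 7,100 × [1 − (1+r)^−32] / r = £55,085.46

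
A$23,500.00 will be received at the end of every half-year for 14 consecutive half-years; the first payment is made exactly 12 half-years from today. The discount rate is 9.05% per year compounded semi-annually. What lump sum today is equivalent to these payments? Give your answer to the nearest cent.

A$147,404.84

Ordinary annuity of 14 payments, first payment at period 12.
Periodic rate r = 0.0905/2 per half-year; n is counted in half-years.
The ordinary-annuity PV formula values the stream one period before the first payment (period 11); discount that back 11 periods:
PV₀ = 23,500 × [1 − (1+r)^−14] / r × (1+r)^−11 = A$147,404.84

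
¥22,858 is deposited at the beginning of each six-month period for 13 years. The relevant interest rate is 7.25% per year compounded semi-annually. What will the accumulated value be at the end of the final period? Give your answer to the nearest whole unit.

¥995,775

This is an annuity due: 26 deposits of ¥22,858 at the beginning of each six-month period.
Periodic rate r = 0.0725/2 per half-year; n is counted in half-years.
FV = PMT × [((1+r)^n − 1)/r] × (1+r) = 22,858 × [(1+r)^26 − 1] / r × (1+r) = ¥995,775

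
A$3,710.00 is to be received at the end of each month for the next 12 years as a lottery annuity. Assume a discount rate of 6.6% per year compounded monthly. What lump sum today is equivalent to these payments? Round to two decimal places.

A$368,354.45

This is an ordinary annuity: 144 payments of A$3,710.00 at the end of each month.
Periodic rate r = 0.066/12 per month; n is counted in months.
PV = PMT × [(1 − (1+r)^−n)/r] = 3,710 × [1 − (1+r)^−144] / r = A$368,354.45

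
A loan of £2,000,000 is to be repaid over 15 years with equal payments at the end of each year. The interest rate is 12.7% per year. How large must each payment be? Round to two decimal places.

£304,700.81

Level ordinary annuity; solve PV = PMT × [(1 − (1+r)^−n)/r] for PMT.
Periodic rate r = 0.127 per year.
With n = 15: PMT = 2,000,000 / ([(1 − (1+r)^−n)/r]) = £304,700.81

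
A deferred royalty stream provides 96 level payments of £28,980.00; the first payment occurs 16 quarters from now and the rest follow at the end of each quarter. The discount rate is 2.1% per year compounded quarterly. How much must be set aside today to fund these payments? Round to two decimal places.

Ordinary annuity of 96 payments, first payment at period 16.
Periodic rate r = 0.021/4 per quarter; n is counted in quarters.
The ordinary-annuity PV formula values the stream one period before the first payment (period 15); discount that back 15 periods:
PV₀ = 28,980 × [1 − (1+r)^−96] / r × (1+r)^−15 = £2,016,173.45

£2,016,173.45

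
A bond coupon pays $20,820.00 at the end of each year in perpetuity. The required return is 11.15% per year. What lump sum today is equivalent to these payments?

Periodic rate r = 0.1115 per year.
Level perpetuity: PV = PMT / r = 20,820 / (0.1115) = $186,726.46.

$186,726.46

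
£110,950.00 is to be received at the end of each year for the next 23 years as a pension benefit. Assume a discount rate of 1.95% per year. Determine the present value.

This is an ordinary annuity: 23 payments of £110,950.00 at the end of each year.
Periodic rate r = 0.0195 per year.
PV = PMT × [(1 − (1+r)^−n)/r] = 110,950 × [1 − (1+r)^−23] / r = £2,040,638.23

£2,040,638.23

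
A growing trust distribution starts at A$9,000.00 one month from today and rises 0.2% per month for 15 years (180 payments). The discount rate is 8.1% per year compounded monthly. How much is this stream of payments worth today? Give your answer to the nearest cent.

A$1,085,931.73

Periodic rate r = 0.081/12 per month; n is counted in months.
Growing ordinary annuity: PV = PMT₁ × [1 − ((1+g)/(1+r))^n] / (r − g) = 9,000 × [1 − ((1+0.002)/(1+r))^180] / (r − 0.002) = A$1,085,931.73.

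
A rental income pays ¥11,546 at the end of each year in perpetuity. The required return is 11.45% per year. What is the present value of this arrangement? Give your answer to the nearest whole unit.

¥100,838

Periodic rate r = 0.1145 per year.
Level perpetuity: PV = PMT / r = 11,546 / (0.1145) = ¥100,838.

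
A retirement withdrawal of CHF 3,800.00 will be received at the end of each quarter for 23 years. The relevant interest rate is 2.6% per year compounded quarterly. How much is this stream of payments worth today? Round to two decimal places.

CHF 262,506.61

This is an ordinary annuity: 92 payments of CHF 3,800.00 at the end of each quarter.
Periodic rate r = 0.026/4 per quarter; n is counted in quarters.
PV = PMT × [(1 − (1+r)^−n)/r] = 3,800 × [1 − (1+r)^−92] / r = CHF 262,506.61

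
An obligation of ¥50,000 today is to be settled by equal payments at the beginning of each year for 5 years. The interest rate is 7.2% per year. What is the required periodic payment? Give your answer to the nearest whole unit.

¥11,436

Level annuity due; solve PV = PMT × [(1 − (1+r)^−n)/r] × (1+r) for PMT.
Periodic rate r = 0.072 per year.
With n = 5: PMT = 50,000 / ([(1 − (1+r)^−n)/r] × (1+r)) = ¥11,436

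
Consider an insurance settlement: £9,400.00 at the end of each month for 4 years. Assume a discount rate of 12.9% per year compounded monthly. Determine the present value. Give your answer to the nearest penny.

£351,035.87

This is an ordinary annuity: 48 payments of £9,400.00 at the end of each month.
Periodic rate r = 0.129/12 per month; n is counted in months.
PV = PMT × [(1 − (1+r)^−n)/r] = 9,400 × [1 − (1+r)^−48] / r = £351,035.87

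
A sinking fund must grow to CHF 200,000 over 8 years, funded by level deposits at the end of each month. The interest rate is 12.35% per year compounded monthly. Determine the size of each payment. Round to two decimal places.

CHF 1,230.82

Level ordinary annuity; solve FV = PMT × [((1+r)^n − 1)/r] for PMT.
Periodic rate r = 0.1235/12 per month; n is counted in months.
With n = 96: PMT = 200,000 / ([((1+r)^n − 1)/r]) = CHF 1,230.82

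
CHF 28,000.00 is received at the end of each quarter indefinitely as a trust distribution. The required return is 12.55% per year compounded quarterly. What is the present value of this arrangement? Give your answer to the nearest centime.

Periodic rate r = 0.1255/4 per quarter.
Level perpetuity: PV = PMT / r = 28,000 / (0.1255/4) = CHF 892,430.28.

CHF 892,430.28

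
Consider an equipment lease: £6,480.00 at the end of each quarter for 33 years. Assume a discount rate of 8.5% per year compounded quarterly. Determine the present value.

£285,939.89

This is an ordinary annuity: 132 payments of £6,480.00 at the end of each quarter.
Periodic rate r = 0.085/4 per quarter; n is counted in quarters.
PV = PMT × [(1 − (1+r)^−n)/r] = 6,480 × [1 − (1+r)^−132] / r = £285,939.89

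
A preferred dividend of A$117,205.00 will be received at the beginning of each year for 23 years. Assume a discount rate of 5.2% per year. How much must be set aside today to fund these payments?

A$1,632,228.84

This is an annuity due: 23 payments of A$117,205.00 at the beginning of each year.
Periodic rate r = 0.052 per year.
PV = PMT × [(1 − (1+r)^−n)/r] × (1+r) = 117,205 × [1 − (1+r)^−23] / r × (1+r) = A$1,632,228.84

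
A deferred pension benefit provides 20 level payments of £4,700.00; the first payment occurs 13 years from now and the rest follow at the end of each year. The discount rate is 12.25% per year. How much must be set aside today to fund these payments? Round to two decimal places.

Ordinary annuity of 20 payments, first payment at period 13.
Periodic rate r = 0.1225 per year.
The ordinary-annuity PV formula values the stream one period before the first payment (period 12); discount that back 12 periods:
PV₀ = 4,700 × [1 − (1+r)^−20] / r × (1+r)^−12 = £8,637.34

£8,637.34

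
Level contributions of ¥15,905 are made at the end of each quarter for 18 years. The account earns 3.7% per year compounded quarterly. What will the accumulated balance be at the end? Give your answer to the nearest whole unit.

¥1,617,128

This is an ordinary annuity: 72 deposits of ¥15,905 at the end of each quarter.
Periodic rate r = 0.037/4 per quarter; n is counted in quarters.
FV = PMT × [((1+r)^n − 1)/r] = 15,905 × [(1+r)^72 − 1] / r = ¥1,617,128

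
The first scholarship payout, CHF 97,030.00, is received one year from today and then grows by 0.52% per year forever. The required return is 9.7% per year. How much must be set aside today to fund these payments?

Periodic rate r = 0.097 per year.
Growing perpetuity (Gordon): PV = PMT₁ / (r − g) = 97,030 / (r − 0.0052) = CHF 1,056,971.68.

CHF 1,056,971.68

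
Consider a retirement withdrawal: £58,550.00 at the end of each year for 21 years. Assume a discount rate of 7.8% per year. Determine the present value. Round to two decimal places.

This is an ordinary annuity: 21 payments of £58,550.00 at the end of each year.
Periodic rate r = 0.078 per year.
PV = PMT × [(1 − (1+r)^−n)/r] = 58,550 × [1 − (1+r)^−21] / r = £595,602.97

£595,602.97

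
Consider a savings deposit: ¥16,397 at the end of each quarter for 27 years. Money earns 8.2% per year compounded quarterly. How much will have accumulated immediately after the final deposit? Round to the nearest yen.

¥6,358,539

This is an ordinary annuity: 108 deposits of ¥16,397 at the end of each quarter.
Periodic rate r = 0.082/4 per quarter; n is counted in quarters.
FV = PMT × [((1+r)^n − 1)/r] = 16,397 × [(1+r)^108 − 1] / r = ¥6,358,539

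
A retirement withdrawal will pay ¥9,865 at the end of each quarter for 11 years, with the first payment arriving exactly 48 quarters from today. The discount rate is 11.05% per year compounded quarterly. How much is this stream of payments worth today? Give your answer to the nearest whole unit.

¥69,301

Ordinary annuity of 44 payments, first payment at period 48.
Periodic rate r = 0.1105/4 per quarter; n is counted in quarters.
The ordinary-annuity PV formula values the stream one period before the first payment (period 47); discount that back 47 periods:
PV₀ = 9,865 × [1 − (1+r)^−44] / r × (1+r)^−47 = ¥69,301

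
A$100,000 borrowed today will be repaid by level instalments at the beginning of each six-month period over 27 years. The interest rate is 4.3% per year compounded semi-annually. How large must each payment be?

Level annuity due; solve PV = PMT × [(1 − (1+r)^−n)/r] × (1+r) for PMT.
Periodic rate r = 0.043/2 per half-year; n is counted in half-years.
With n = 54: PMT = 100,000 / ([(1 − (1+r)^−n)/r] × (1+r)) = A$3,081.85

A$3,081.85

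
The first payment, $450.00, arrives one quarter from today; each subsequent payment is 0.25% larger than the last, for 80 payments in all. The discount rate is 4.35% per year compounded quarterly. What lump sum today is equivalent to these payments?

Periodic rate r = 0.0435/4 per quarter; n is counted in quarters.
Growing ordinary annuity: PV = PMT₁ × [1 − ((1+g)/(1+r))^n] / (r − g) = 450 × [1 − ((1+0.0025)/(1+r))^80] / (r − 0.0025) = $26,114.01.

$26,114.01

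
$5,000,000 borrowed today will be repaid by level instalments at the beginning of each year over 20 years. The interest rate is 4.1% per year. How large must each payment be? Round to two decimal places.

Level annuity due; solve PV = PMT × [(1 − (1+r)^−n)/r] × (1+r) for PMT.
Periodic rate r = 0.041 per year.
With n = 20: PMT = 5,000,000 / ([(1 − (1+r)^−n)/r] × (1+r)) = $356,555.16

$356,555.16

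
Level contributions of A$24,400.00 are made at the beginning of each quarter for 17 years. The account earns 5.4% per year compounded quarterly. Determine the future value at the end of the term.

A$2,727,459.50

This is an annuity due: 68 deposits of A$24,400.00 at the beginning of each quarter.
Periodic rate r = 0.054/4 per quarter; n is counted in quarters.
FV = PMT × [((1+r)^n − 1)/r] × (1+r) = 24,400 × [(1+r)^68 − 1] / r × (1+r) = A$2,727,459.50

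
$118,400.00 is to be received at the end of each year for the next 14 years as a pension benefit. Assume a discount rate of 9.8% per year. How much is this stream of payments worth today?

This is an ordinary annuity: 14 payments of $118,400.00 at the end of each year.
Periodic rate r = 0.098 per year.
PV = PMT × [(1 − (1+r)^−n)/r] = 118,400 × [1 − (1+r)^−14] / r = $881,806.32

$881,806.32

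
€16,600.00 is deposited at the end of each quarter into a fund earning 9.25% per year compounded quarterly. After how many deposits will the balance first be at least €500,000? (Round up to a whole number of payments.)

24 payments

Periodic rate r = 0.0925/4 per quarter; n is counted in quarters.
Ordinary annuity FV: 500,000 = 16,600 × [((1+r)^n − 1)/r].
(1+r)^n = 1 + 500,000 × r / 16,600, so n = ln(1 + 500,000·r/16,600) / ln(1+r) = 23.12.
Round up to a whole number of payments: n = 24.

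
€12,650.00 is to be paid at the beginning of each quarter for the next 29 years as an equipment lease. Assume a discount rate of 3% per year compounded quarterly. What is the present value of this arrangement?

€985,070.43

This is an annuity due: 116 payments of €12,650.00 at the beginning of each quarter.
Periodic rate r = 0.03/4 per quarter; n is counted in quarters.
PV = PMT × [(1 − (1+r)^−n)/r] × (1+r) = 12,650 × [1 − (1+r)^−116] / r × (1+r) = €985,070.43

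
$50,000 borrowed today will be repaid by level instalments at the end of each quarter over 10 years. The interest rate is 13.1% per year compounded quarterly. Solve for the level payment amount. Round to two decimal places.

$2,260.32

Level ordinary annuity; solve PV = PMT × [(1 − (1+r)^−n)/r] for PMT.
Periodic rate r = 0.131/4 per quarter; n is counted in quarters.
With n = 40: PMT = 50,000 / ([(1 − (1+r)^−n)/r]) = $2,260.32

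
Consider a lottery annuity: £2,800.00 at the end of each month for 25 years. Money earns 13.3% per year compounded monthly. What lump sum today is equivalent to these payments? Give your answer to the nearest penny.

£243,376.03

This is an ordinary annuity: 300 payments of £2,800.00 at the end of each month.
Periodic rate r = 0.133/12 per month; n is counted in months.
PV = PMT × [(1 − (1+r)^−n)/r] = 2,800 × [1 − (1+r)^−300] / r = £243,376.03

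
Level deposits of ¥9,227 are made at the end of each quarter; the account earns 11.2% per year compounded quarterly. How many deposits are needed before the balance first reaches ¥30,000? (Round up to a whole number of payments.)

4 payments

Periodic rate r = 0.112/4 per quarter; n is counted in quarters.
Ordinary annuity FV: 30,000 = 9,227 × [((1+r)^n − 1)/r].
(1+r)^n = 1 + 30,000 × r / 9,227, so n = ln(1 + 30,000·r/9,227) / ln(1+r) = 3.16.
Round up to a whole number of payments: n = 4.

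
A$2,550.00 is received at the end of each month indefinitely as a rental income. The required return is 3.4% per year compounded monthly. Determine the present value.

Periodic rate r = 0.034/12 per month.
Level perpetuity: PV = PMT / r = 2,550 / (0.034/12) = A$900,000.00.

A$900,000.00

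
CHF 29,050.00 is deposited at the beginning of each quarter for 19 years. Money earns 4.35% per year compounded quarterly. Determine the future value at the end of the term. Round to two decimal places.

This is an annuity due: 76 deposits of CHF 29,050.00 at the beginning of each quarter.
Periodic rate r = 0.0435/4 per quarter; n is counted in quarters.
FV = PMT × [((1+r)^n − 1)/r] × (1+r) = 29,050 × [(1+r)^76 − 1] / r × (1+r) = CHF 3,443,258.20

CHF 3,443,258.20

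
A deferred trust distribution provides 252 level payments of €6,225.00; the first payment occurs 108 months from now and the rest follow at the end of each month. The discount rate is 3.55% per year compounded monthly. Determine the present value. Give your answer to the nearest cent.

€805,315.54

Ordinary annuity of 252 payments, first payment at period 108.
Periodic rate r = 0.0355/12 per month; n is counted in months.
The ordinary-annuity PV formula values the stream one period before the first payment (period 107); discount that back 107 periods:
PV₀ = 6,225 × [1 − (1+r)^−252] / r × (1+r)^−107 = €805,315.54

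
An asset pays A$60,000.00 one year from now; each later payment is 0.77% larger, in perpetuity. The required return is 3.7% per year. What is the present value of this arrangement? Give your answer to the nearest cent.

A$2,047,781.57

Periodic rate r = 0.037 per year.
Growing perpetuity (Gordon): PV = PMT₁ / (r − g) = 60,000 / (r − 0.0077) = A$2,047,781.57.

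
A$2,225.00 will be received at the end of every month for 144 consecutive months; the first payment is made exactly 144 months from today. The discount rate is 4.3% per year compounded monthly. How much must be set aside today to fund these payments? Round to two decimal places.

Ordinary annuity of 144 payments, first payment at period 144.
Periodic rate r = 0.043/12 per month; n is counted in months.
The ordinary-annuity PV formula values the stream one period before the first payment (period 143); discount that back 143 periods:
PV₀ = 2,225 × [1 − (1+r)^−144] / r × (1+r)^−143 = A$149,870.51

A$149,870.51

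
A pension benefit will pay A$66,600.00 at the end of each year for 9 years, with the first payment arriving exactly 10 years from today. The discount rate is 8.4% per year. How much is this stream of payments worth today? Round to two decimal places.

A$198,008.22

Ordinary annuity of 9 payments, first payment at period 10.
Periodic rate r = 0.084 per year.
The ordinary-annuity PV formula values the stream one period before the first payment (period 9); discount that back 9 periods:
PV₀ = 66,600 × [1 − (1+r)^−9] / r × (1+r)^−9 = A$198,008.22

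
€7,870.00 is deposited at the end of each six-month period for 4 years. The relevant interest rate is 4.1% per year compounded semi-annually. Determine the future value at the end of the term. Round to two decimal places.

This is an ordinary annuity: 8 deposits of €7,870.00 at the end of each six-month period.
Periodic rate r = 0.041/2 per half-year; n is counted in half-years.
FV = PMT × [((1+r)^n − 1)/r] = 7,870 × [(1+r)^8 − 1] / r = €67,667.42

€67,667.42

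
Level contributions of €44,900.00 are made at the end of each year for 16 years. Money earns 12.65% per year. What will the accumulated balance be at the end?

This is an ordinary annuity: 16 deposits of €44,900.00 at the end of each year.
Periodic rate r = 0.1265 per year.
FV = PMT × [((1+r)^n − 1)/r] = 44,900 × [(1+r)^16 − 1] / r = €2,032,073.21

€2,032,073.21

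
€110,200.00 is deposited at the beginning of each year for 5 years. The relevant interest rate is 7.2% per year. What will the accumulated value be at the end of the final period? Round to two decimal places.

This is an annuity due: 5 deposits of €110,200.00 at the beginning of each year.
Periodic rate r = 0.072 per year.
FV = PMT × [((1+r)^n − 1)/r] × (1+r) = 110,200 × [(1+r)^5 − 1] / r × (1+r) = €682,076.50

€682,076.50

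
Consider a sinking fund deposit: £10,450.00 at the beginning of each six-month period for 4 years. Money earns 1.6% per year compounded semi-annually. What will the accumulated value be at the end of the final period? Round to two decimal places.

£86,666.46

This is an annuity due: 8 deposits of £10,450.00 at the beginning of each six-month period.
Periodic rate r = 0.016/2 per half-year; n is counted in half-years.
FV = PMT × [((1+r)^n − 1)/r] × (1+r) = 10,450 × [(1+r)^8 − 1] / r × (1+r) = £86,666.46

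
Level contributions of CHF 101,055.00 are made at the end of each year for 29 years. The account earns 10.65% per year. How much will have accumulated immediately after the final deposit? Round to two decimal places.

This is an ordinary annuity: 29 deposits of CHF 101,055.00 at the end of each year.
Periodic rate r = 0.1065 per year.
FV = PMT × [((1+r)^n − 1)/r] = 101,055 × [(1+r)^29 − 1] / r = CHF 16,907,749.70

CHF 16,907,749.70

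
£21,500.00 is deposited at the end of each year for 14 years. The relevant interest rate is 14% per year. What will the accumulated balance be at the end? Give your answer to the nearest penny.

£807,992.90

This is an ordinary annuity: 14 deposits of £21,500.00 at the end of each year.
Periodic rate r = 0.14 per year.
FV = PMT × [((1+r)^n − 1)/r] = 21,500 × [(1+r)^14 − 1] / r = £807,992.90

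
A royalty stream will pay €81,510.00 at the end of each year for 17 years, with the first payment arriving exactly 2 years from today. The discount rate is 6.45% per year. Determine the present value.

Ordinary annuity of 17 payments, first payment at period 2.
Periodic rate r = 0.0645 per year.
The ordinary-annuity PV formula values the stream one period before the first payment (period 1); discount that back 1 periods:
PV₀ = 81,510 × [1 − (1+r)^−17] / r × (1+r)^−1 = €776,918.09

€776,918.09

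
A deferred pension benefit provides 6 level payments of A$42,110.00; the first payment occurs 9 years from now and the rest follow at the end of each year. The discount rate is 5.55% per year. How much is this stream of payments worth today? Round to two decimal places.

Ordinary annuity of 6 payments, first payment at period 9.
Periodic rate r = 0.0555 per year.
The ordinary-annuity PV formula values the stream one period before the first payment (period 8); discount that back 8 periods:
PV₀ = 42,110 × [1 − (1+r)^−6] / r × (1+r)^−8 = A$136,336.75

A$136,336.75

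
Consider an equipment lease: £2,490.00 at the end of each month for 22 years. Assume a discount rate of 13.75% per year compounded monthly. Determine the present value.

£206,573.98

This is an ordinary annuity: 264 payments of £2,490.00 at the end of each month.
Periodic rate r = 0.1375/12 per month; n is counted in months.
PV = PMT × [(1 − (1+r)^−n)/r] = 2,490 × [1 − (1+r)^−264] / r = £206,573.98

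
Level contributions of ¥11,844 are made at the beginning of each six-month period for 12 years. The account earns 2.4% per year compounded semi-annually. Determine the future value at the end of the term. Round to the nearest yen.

This is an annuity due: 24 deposits of ¥11,844 at the beginning of each six-month period.
Periodic rate r = 0.024/2 per half-year; n is counted in half-years.
FV = PMT × [((1+r)^n − 1)/r] × (1+r) = 11,844 × [(1+r)^24 − 1] / r × (1+r) = ¥331,090

¥331,090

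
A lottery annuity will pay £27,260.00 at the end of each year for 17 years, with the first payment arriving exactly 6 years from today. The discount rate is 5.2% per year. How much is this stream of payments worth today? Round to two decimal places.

£234,998.33

Ordinary annuity of 17 payments, first payment at period 6.
Periodic rate r = 0.052 per year.
The ordinary-annuity PV formula values the stream one period before the first payment (period 5); discount that back 5 periods:
PV₀ = 27,260 × [1 − (1+r)^−17] / r × (1+r)^−5 = £234,998.33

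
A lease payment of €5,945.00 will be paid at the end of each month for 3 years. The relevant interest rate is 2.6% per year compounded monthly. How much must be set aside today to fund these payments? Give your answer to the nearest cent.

This is an ordinary annuity: 36 payments of €5,945.00 at the end of each month.
Periodic rate r = 0.026/12 per month; n is counted in months.
PV = PMT × [(1 − (1+r)^−n)/r] = 5,945 × [1 − (1+r)^−36] / r = €205,671.91

€205,671.91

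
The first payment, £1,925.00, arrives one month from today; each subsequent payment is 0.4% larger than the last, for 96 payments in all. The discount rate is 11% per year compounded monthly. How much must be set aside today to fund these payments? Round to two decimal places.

Periodic rate r = 0.11/12 per month; n is counted in months.
Growing ordinary annuity: PV = PMT₁ × [1 − ((1+g)/(1+r))^n] / (r − g) = 1,925 × [1 − ((1+0.004)/(1+r))^96] / (r − 0.004) = £144,956.36.

£144,956.36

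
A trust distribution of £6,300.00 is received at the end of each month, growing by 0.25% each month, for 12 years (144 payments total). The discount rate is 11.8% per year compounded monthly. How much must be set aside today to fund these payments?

Periodic rate r = 0.118/12 per month; n is counted in months.
Growing ordinary annuity: PV = PMT₁ × [1 − ((1+g)/(1+r))^n] / (r − g) = 6,300 × [1 − ((1+0.0025)/(1+r))^144] / (r − 0.0025) = £558,322.01.

£558,322.01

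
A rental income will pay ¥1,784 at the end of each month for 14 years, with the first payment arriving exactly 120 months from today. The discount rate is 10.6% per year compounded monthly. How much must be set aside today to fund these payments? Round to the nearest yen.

¥54,734

Ordinary annuity of 168 payments, first payment at period 120.
Periodic rate r = 0.106/12 per month; n is counted in months.
The ordinary-annuity PV formula values the stream one period before the first payment (period 119); discount that back 119 periods:
PV₀ = 1,784 × [1 − (1+r)^−168] / r × (1+r)^−119 = ¥54,734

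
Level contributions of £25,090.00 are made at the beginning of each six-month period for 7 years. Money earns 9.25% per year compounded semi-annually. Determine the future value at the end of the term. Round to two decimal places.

This is an annuity due: 14 deposits of £25,090.00 at the beginning of each six-month period.
Periodic rate r = 0.0925/2 per half-year; n is counted in half-years.
FV = PMT × [((1+r)^n − 1)/r] × (1+r) = 25,090 × [(1+r)^14 − 1] / r × (1+r) = £501,283.92

£501,283.92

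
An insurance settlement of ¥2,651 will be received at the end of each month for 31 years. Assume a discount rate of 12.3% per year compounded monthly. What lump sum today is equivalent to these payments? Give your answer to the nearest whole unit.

¥252,811

This is an ordinary annuity: 372 payments of ¥2,651 at the end of each month.
Periodic rate r = 0.123/12 per month; n is counted in months.
PV = PMT × [(1 − (1+r)^−n)/r] = 2,651 × [1 − (1+r)^−372] / r = ¥252,811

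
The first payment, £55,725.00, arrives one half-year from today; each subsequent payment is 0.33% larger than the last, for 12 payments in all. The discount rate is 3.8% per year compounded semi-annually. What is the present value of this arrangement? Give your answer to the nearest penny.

Periodic rate r = 0.038/2 per half-year; n is counted in half-years.
Growing ordinary annuity: PV = PMT₁ × [1 − ((1+g)/(1+r))^n] / (r − g) = 55,725 × [1 − ((1+0.0033)/(1+r))^12] / (r − 0.0033) = £603,381.91.

£603,381.91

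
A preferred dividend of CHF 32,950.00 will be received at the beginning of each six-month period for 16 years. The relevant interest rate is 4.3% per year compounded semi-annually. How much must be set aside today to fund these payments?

This is an annuity due: 32 payments of CHF 32,950.00 at the beginning of each six-month period.
Periodic rate r = 0.043/2 per half-year; n is counted in half-years.
PV = PMT × [(1 − (1+r)^−n)/r] × (1+r) = 32,950 × [1 − (1+r)^−32] / r × (1+r) = CHF 772,956.70

CHF 772,956.70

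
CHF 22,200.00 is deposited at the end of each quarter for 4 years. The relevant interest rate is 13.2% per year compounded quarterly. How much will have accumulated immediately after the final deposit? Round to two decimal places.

CHF 458,224.74

This is an ordinary annuity: 16 deposits of CHF 22,200.00 at the end of each quarter.
Periodic rate r = 0.132/4 per quarter; n is counted in quarters.
FV = PMT × [((1+r)^n − 1)/r] = 22,200 × [(1+r)^16 − 1] / r = CHF 458,224.74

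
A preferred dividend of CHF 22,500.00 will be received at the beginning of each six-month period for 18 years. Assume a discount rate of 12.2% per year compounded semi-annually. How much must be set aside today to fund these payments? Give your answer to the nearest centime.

CHF 344,920.80

This is an annuity due: 36 payments of CHF 22,500.00 at the beginning of each six-month period.
Periodic rate r = 0.122/2 per half-year; n is counted in half-years.
PV = PMT × [(1 − (1+r)^−n)/r] × (1+r) = 22,500 × [1 − (1+r)^−36] / r × (1+r) = CHF 344,920.80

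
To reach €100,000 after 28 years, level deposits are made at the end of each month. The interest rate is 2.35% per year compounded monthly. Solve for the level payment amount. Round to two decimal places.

€210.64

Level ordinary annuity; solve FV = PMT × [((1+r)^n − 1)/r] for PMT.
Periodic rate r = 0.0235/12 per month; n is counted in months.
With n = 336: PMT = 100,000 / ([((1+r)^n − 1)/r]) = €210.64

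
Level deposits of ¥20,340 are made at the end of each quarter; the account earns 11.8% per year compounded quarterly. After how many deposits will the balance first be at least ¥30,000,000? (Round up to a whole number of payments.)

Periodic rate r = 0.118/4 per quarter; n is counted in quarters.
Ordinary annuity FV: 30,000,000 = 20,340 × [((1+r)^n − 1)/r].
(1+r)^n = 1 + 30,000,000 × r / 20,340, so n = ln(1 + 30,000,000·r/20,340) / ln(1+r) = 130.56.
Round up to a whole number of payments: n = 131.

131 payments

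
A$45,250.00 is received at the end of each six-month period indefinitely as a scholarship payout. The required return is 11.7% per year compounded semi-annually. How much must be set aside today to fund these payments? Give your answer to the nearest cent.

Periodic rate r = 0.117/2 per half-year.
Level perpetuity: PV = PMT / r = 45,250 / (0.117/2) = A$773,504.27.

A$773,504.27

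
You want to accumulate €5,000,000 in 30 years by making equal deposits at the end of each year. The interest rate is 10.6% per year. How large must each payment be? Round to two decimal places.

€27,120.34

Level ordinary annuity; solve FV = PMT × [((1+r)^n − 1)/r] for PMT.
Periodic rate r = 0.106 per year.
With n = 30: PMT = 5,000,000 / ([((1+r)^n − 1)/r]) = €27,120.34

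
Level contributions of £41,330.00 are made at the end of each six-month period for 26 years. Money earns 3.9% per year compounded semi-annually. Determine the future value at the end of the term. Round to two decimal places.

This is an ordinary annuity: 52 deposits of £41,330.00 at the end of each six-month period.
Periodic rate r = 0.039/2 per half-year; n is counted in half-years.
FV = PMT × [((1+r)^n − 1)/r] = 41,330 × [(1+r)^52 − 1] / r = £3,666,357.35

£3,666,357.35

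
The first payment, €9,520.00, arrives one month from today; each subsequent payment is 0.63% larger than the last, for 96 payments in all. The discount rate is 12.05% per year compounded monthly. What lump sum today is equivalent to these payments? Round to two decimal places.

€762,609.12

Periodic rate r = 0.1205/12 per month; n is counted in months.
Growing ordinary annuity: PV = PMT₁ × [1 − ((1+g)/(1+r))^n] / (r − g) = 9,520 × [1 − ((1+0.0063)/(1+r))^96] / (r − 0.0063) = €762,609.12.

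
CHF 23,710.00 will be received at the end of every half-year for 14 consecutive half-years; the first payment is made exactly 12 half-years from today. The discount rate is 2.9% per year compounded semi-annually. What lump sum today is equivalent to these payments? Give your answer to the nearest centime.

Ordinary annuity of 14 payments, first payment at period 12.
Periodic rate r = 0.029/2 per half-year; n is counted in half-years.
The ordinary-annuity PV formula values the stream one period before the first payment (period 11); discount that back 11 periods:
PV₀ = 23,710 × [1 − (1+r)^−14] / r × (1+r)^−11 = CHF 254,757.91

CHF 254,757.91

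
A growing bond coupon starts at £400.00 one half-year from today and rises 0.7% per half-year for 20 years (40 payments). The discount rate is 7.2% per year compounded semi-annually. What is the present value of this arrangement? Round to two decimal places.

Periodic rate r = 0.072/2 per half-year; n is counted in half-years.
Growing ordinary annuity: PV = PMT₁ × [1 − ((1+g)/(1+r))^n] / (r − g) = 400 × [1 − ((1+0.007)/(1+r))^40] / (r − 0.007) = £9,362.63.

£9,362.63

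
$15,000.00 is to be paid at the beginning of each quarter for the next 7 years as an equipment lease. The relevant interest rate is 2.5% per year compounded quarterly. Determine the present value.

This is an annuity due: 28 payments of $15,000.00 at the beginning of each quarter.
Periodic rate r = 0.025/4 per quarter; n is counted in quarters.
PV = PMT × [(1 − (1+r)^−n)/r] × (1+r) = 15,000 × [1 − (1+r)^−28] / r × (1+r) = $386,606.92

$386,606.92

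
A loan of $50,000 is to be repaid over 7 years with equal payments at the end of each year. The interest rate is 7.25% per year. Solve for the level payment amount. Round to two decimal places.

Level ordinary annuity; solve PV = PMT × [(1 − (1+r)^−n)/r] for PMT.
Periodic rate r = 0.0725 per year.
With n = 7: PMT = 50,000 / ([(1 − (1+r)^−n)/r]) = $9,358.68

$9,358.68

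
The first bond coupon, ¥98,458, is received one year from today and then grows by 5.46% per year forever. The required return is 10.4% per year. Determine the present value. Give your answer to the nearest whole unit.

Periodic rate r = 0.104 per year.
Growing perpetuity (Gordon): PV = PMT₁ / (r − g) = 98,458 / (r − 0.0546) = ¥1,993,077.

¥1,993,077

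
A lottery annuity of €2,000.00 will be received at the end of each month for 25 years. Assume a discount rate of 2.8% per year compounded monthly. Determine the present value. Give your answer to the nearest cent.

€431,151.10

This is an ordinary annuity: 300 payments of €2,000.00 at the end of each month.
Periodic rate r = 0.028/12 per month; n is counted in months.
PV = PMT × [(1 − (1+r)^−n)/r] = 2,000 × [1 − (1+r)^−300] / r = €431,151.10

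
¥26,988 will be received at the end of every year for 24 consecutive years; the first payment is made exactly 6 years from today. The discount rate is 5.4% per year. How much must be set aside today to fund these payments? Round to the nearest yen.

Ordinary annuity of 24 payments, first payment at period 6.
Periodic rate r = 0.054 per year.
The ordinary-annuity PV formula values the stream one period before the first payment (period 5); discount that back 5 periods:
PV₀ = 26,988 × [1 − (1+r)^−24] / r × (1+r)^−5 = ¥275,472

¥275,472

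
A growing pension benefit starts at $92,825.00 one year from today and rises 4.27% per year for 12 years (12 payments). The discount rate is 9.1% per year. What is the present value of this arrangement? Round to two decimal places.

$805,665.05

Periodic rate r = 0.091 per year.
Growing ordinary annuity: PV = PMT₁ × [1 − ((1+g)/(1+r))^n] / (r − g) = 92,825 × [1 − ((1+0.0427)/(1+r))^12] / (r − 0.0427) = $805,665.05.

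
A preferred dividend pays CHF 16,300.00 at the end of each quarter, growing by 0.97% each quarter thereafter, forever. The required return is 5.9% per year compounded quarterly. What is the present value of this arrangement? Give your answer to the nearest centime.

Periodic rate r = 0.059/4 per quarter.
Growing perpetuity (Gordon): PV = PMT₁ / (r − g) = 16,300 / (r − 0.0097) = CHF 3,227,722.77.

CHF 3,227,722.77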